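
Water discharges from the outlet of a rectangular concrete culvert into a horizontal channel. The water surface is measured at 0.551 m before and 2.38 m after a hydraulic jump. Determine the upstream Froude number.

Fr₁ = 3.39

For a rectangular channel the momentum equation gives q² = ½·g·y₁·y₂·(y₁ + y₂) = ½×9.81×0.551×2.38×2.93 = 18.9.
q = √18.9 = 4.34 m²/s.
V₁ = q/y₁ = 7.88 m/s; Fr₁ = V₁/√(g·y₁) = 3.39.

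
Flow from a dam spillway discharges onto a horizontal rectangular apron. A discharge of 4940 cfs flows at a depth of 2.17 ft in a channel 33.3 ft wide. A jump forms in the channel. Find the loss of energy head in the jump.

q = Q/b = 4940/33.3 = 148 ft²/s; V₁ = q/y₁ = 68.4 ft/s. Fr₁ = V₁/√(g·y₁) = 8.18.
Sequent-depth ratio: y₂/y₁ = ½[√(1 + 8Fr₁²) − 1] = ½[√536.1 − 1] = 11.1.
y₂ = 11.1 × 2.17 = 24.0 ft.
Head loss: ΔE = (y₂ − y₁)³/(4y₁y₂) = (24.0 − 2.17)³/(4×2.17×24.0) = 10455/209 = 50.1 ft.

ΔE = 50.1 ft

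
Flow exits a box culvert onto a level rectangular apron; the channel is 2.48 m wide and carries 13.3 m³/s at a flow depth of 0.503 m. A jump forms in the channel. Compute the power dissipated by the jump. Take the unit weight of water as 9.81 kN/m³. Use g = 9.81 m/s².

P = 389 kW

q = Q/b = 13.3/2.48 = 5.36 m²/s; V₁ = q/y₁ = 10.7 m/s. Fr₁ = V₁/√(g·y₁) = 4.80.
Sequent-depth ratio: y₂/y₁ = ½[√(1 + 8Fr₁²) − 1] = ½[√185.3 − 1] = 6.31.
y₂ = 6.31 × 0.503 = 3.17 m.
V₂ = q/y₂ = 5.36/3.17 = 1.69 m/s. E₁ = y₁ + V₁²/2g = 6.30 m; E₂ = y₂ + V₂²/2g = 3.32 m. ΔE = E₁ − E₂ = 2.98 m.
P = γ·Q·ΔE = 9.81 × 13.3 × 2.98 = 389 kW.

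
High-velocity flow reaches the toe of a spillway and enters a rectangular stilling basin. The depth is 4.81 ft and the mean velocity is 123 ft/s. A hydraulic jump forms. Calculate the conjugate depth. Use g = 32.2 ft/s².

Fr₁ = V₁/√(g·y₁) = 123/√(32.2×4.81) = 9.88.
Sequent-depth ratio: y₂/y₁ = ½[√(1 + 8Fr₁²) − 1] = ½[√782.4 − 1] = 13.5.
y₂ = 13.5 × 4.81 = 64.9 ft.

y₂ = 64.9 ft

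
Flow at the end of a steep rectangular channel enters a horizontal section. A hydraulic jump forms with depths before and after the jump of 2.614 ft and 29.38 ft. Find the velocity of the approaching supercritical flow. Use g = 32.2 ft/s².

For a rectangular channel the momentum equation gives q² = ½·g·y₁·y₂·(y₁ + y₂) = ½×32.2×2.614×29.38×31.99 = 39560.
q = √39560 = 198.9 ft²/s.
V₁ = q/y₁ = 198.9/2.614 = 76.09 ft/s.

V₁ = 76.09 ft/s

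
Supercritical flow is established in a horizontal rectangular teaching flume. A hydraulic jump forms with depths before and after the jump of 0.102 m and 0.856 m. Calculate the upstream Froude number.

Fr₁ = 6.28

For a rectangular channel the momentum equation gives q² = ½·g·y₁·y₂·(y₁ + y₂) = ½×9.81×0.102×0.856×0.958 = 0.410.
q = √0.410 = 0.641 m²/s.
V₁ = q/y₁ = 6.28 m/s; Fr₁ = V₁/√(g·y₁) = 6.28.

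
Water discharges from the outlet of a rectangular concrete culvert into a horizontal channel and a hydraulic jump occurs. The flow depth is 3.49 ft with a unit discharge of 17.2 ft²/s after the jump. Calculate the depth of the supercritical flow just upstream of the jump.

y₁ = 1.14 ft

V₂ = q/y₂ = 17.2/3.49 = 4.93 ft/s; Fr₂ = V₂/√(g·y₂) = 0.465.
Since the conjugate-depth ratio holds either way, y₁/y₂ = ½[√(1 + 8Fr₂²) − 1] = ½[√2.729 − 1] = 0.326.
y₁ = 0.326 × 3.49 = 1.14 ft.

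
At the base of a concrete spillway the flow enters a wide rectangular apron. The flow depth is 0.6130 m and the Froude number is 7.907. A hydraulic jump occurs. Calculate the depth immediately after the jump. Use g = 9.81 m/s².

Fr₁ = 7.907 (given).
From the momentum equation for a rectangular channel, y₂/y₁ = ½[√(1 + 8Fr₁²) − 1] = ½[√501.17 − 1] = 10.69.
y₂ = 10.69 × 0.6130 = 6.555 m.

y₂ = 6.555 m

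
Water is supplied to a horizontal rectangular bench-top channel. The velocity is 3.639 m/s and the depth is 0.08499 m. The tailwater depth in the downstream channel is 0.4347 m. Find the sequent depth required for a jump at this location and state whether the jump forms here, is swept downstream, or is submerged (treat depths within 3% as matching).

y₂ = 0.4384 m; the jump forms here

Fr₁ = V₁/√(g·y₁) = 3.639/√(9.81×0.08499) = 3.985.
Bélanger equation: y₂/y₁ = ½[√(1 + 8Fr₁²) − 1] = ½[√128.06 − 1] = 5.158.
y₂ = 5.158 × 0.08499 = 0.4384 m.
Tailwater y_tw = 0.4347 m: y_tw ≈ y₂, so the jump forms here.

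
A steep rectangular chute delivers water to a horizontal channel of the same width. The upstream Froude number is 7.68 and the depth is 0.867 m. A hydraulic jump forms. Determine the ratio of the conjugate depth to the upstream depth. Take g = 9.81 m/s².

Fr₁ = 7.68 (given).
Sequent-depth ratio: y₂/y₁ = ½[√(1 + 8Fr₁²) − 1] = ½[√472.9 − 1] = 10.4.

y₂/y₁ = 10.4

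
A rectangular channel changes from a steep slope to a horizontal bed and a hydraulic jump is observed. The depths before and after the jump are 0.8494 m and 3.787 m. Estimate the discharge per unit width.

q = 8.553 m²/s

For a rectangular channel the momentum equation gives q² = ½·g·y₁·y₂·(y₁ + y₂) = ½×9.81×0.8494×3.787×4.636 = 73.15.
q = √73.15 = 8.553 m²/s.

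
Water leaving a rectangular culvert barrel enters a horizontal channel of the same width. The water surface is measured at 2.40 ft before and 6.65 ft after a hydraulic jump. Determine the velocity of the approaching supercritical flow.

For a rectangular channel the momentum equation gives q² = ½·g·y₁·y₂·(y₁ + y₂) = ½×32.2×2.40×6.65×9.05 = 2325.
q = √2325 = 48.2 ft²/s.
V₁ = q/y₁ = 48.2/2.40 = 20.1 ft/s.

V₁ = 20.1 ft/s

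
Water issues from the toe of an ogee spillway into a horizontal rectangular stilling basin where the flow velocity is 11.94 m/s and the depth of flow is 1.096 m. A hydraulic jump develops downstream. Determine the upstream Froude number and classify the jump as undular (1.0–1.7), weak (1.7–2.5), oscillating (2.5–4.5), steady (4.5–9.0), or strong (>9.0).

Fr₁ = 3.641; oscillating jump

Fr₁ = V₁/√(g·y₁) = 11.94/√(9.81×1.096) = 3.641.
Fr₁ = 3.641 lies in the oscillating range.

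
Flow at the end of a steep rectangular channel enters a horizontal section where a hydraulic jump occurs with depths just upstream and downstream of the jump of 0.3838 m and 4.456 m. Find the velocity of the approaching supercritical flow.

For a rectangular channel the momentum equation gives q² = ½·g·y₁·y₂·(y₁ + y₂) = ½×9.81×0.3838×4.456×4.840 = 40.60.
q = √40.60 = 6.372 m²/s.
V₁ = q/y₁ = 6.372/0.3838 = 16.60 m/s.

V₁ = 16.60 m/s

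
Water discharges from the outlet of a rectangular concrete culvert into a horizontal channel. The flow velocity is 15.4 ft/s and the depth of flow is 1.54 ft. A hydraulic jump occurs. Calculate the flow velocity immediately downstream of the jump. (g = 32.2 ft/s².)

Fr₁ = V₁/√(g·y₁) = 15.4/√(32.2×1.54) = 2.19.
Conjugate-depth relation: y₂/y₁ = ½[√(1 + 8Fr₁²) − 1] = ½[√39.26 − 1] = 2.63.
y₂ = 2.63 × 1.54 = 4.05 ft.
q = V₁·y₁ = 15.4 × 1.54 = 23.7 ft²/s.
V₂ = q/y₂ = 23.7/4.05 = 5.85 ft/s.

V₂ = 5.85 ft/s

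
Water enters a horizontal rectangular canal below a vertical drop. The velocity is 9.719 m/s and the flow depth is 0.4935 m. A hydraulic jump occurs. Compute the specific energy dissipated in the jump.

Fr₁ = V₁/√(g·y₁) = 9.719/√(9.81×0.4935) = 4.417.
From the momentum equation for a rectangular channel, y₂/y₁ = ½[√(1 + 8Fr₁²) − 1] = ½[√157.09 − 1] = 5.767.
y₂ = 5.767 × 0.4935 = 2.846 m.
Head loss: ΔE = (y₂ − y₁)³/(4y₁y₂) = (2.846 − 0.4935)³/(4×0.4935×2.846) = 13.02/5.618 = 2.317 m.

ΔE = 2.317 m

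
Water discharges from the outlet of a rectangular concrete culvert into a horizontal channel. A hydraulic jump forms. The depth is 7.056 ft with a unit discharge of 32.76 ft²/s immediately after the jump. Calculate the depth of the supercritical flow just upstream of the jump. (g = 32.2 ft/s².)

V₂ = q/y₂ = 32.76/7.056 = 4.643 ft/s; Fr₂ = V₂/√(g·y₂) = 0.3080.
Applying the sequent-depth relation in reverse, y₁/y₂ = ½[√(1 + 8Fr₂²) − 1] = ½[√1.7590 − 1] = 0.1631.
y₁ = 0.1631 × 7.056 = 1.151 ft.

y₁ = 1.151 ft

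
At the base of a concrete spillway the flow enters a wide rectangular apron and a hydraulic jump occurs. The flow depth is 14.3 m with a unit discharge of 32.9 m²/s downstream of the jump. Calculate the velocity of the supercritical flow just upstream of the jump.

V₁ = 32.6 m/s

V₂ = q/y₂ = 32.9/14.3 = 2.30 m/s; Fr₂ = V₂/√(g·y₂) = 0.194.
Since the conjugate-depth ratio holds either way, y₁/y₂ = ½[√(1 + 8Fr₂²) − 1] = ½[√1.302 − 1] = 0.0705.
y₁ = 0.0705 × 14.3 = 1.01 m.
V₁ = q/y₁ = 32.9/1.01 = 32.6 m/s.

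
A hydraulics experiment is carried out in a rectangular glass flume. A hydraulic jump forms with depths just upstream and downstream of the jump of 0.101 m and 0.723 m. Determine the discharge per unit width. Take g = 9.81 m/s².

q = 0.543 m²/s

For a rectangular channel the momentum equation gives q² = ½·g·y₁·y₂·(y₁ + y₂) = ½×9.81×0.101×0.723×0.824 = 0.295.
q = √0.295 = 0.543 m²/s.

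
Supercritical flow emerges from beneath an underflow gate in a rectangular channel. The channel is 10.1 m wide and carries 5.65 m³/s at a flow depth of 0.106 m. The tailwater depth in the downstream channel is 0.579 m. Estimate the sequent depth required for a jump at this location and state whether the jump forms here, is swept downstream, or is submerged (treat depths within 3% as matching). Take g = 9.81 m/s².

q = Q/b = 5.65/10.1 = 0.559 m²/s; V₁ = q/y₁ = 5.28 m/s. Fr₁ = V₁/√(g·y₁) = 5.18.
Conjugate-depth relation: y₂/y₁ = ½[√(1 + 8Fr₁²) − 1] = ½[√215.3 − 1] = 6.84.
y₂ = 6.84 × 0.106 = 0.725 m.
Tailwater y_tw = 0.579 m: y_tw < y₂, so the jump is swept downstream.

y₂ = 0.725 m; the jump is swept downstream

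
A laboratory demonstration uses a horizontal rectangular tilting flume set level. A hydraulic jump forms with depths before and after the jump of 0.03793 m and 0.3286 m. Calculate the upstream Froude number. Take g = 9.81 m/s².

For a rectangular channel the momentum equation gives q² = ½·g·y₁·y₂·(y₁ + y₂) = ½×9.81×0.03793×0.3286×0.3665 = 0.02241.
q = √0.02241 = 0.1497 m²/s.
V₁ = q/y₁ = 3.947 m/s; Fr₁ = V₁/√(g·y₁) = 6.470.

Fr₁ = 6.470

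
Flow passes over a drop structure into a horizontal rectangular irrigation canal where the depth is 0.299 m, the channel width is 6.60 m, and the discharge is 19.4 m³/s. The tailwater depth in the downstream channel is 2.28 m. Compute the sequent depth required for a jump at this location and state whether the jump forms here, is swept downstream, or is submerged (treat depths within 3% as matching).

y₂ = 2.28 m; the jump forms here

q = Q/b = 19.4/6.60 = 2.94 m²/s; V₁ = q/y₁ = 9.83 m/s. Fr₁ = V₁/√(g·y₁) = 5.74.
Sequent-depth ratio: y₂/y₁ = ½[√(1 + 8Fr₁²) − 1] = ½[√264.6 − 1] = 7.63.
y₂ = 7.63 × 0.299 = 2.28 m.
Tailwater y_tw = 2.28 m: y_tw ≈ y₂, so the jump forms here.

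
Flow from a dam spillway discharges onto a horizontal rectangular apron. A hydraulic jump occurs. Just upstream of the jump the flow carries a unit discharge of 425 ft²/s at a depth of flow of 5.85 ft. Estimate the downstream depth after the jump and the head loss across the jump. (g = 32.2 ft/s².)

y₂ = 41.0 ft; ΔE = 45.2 ft

V₁ = q/y₁ = 425/5.85 = 72.6 ft/s. Fr₁ = V₁/√(g·y₁) = 72.6/√(32.2×5.85) = 5.29.
Conjugate-depth relation: y₂/y₁ = ½[√(1 + 8Fr₁²) − 1] = ½[√225.2 − 1] = 7.00.
y₂ = 7.00 × 5.85 = 41.0 ft.
V₂ = q/y₂ = 425/41.0 = 10.4 ft/s. E₁ = y₁ + V₁²/2g = 87.8 ft; E₂ = y₂ + V₂²/2g = 42.6 ft. ΔE = E₁ − E₂ = 45.2 ft.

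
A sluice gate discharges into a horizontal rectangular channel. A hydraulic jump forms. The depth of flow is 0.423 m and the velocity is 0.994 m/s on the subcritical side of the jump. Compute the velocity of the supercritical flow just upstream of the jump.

Fr₂ = V₂/√(g·y₂) = 0.994/√(9.81×0.423) = 0.488.
From the momentum equation (using Fr₂), y₁/y₂ = ½[√(1 + 8Fr₂²) − 1] = ½[√2.905 − 1] = 0.352.
y₁ = 0.352 × 0.423 = 0.149 m.
V₁ = q/y₁ = 0.420/0.149 = 2.82 m/s.

V₁ = 2.82 m/s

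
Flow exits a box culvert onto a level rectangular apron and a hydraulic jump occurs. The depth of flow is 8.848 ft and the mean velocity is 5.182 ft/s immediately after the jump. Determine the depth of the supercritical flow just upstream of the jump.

Fr₂ = V₂/√(g·y₂) = 5.182/√(32.2×8.848) = 0.3070.
From the momentum equation (using Fr₂), y₁/y₂ = ½[√(1 + 8Fr₂²) − 1] = ½[√1.7540 − 1] = 0.1622.
y₁ = 0.1622 × 8.848 = 1.435 ft.

y₁ = 1.435 ft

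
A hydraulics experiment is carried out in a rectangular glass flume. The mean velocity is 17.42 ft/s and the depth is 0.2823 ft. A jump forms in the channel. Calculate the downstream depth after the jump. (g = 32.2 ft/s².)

y₂ = 2.170 ft

Fr₁ = V₁/√(g·y₁) = 17.42/√(32.2×0.2823) = 5.778.
Bélanger equation: y₂/y₁ = ½[√(1 + 8Fr₁²) − 1] = ½[√268.07 − 1] = 7.686.
y₂ = 7.686 × 0.2823 = 2.170 ft.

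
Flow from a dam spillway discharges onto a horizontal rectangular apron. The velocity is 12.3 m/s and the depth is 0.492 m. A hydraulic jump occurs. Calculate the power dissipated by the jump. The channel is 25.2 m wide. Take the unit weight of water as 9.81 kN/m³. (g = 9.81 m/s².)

Fr₁ = V₁/√(g·y₁) = 12.3/√(9.81×0.492) = 5.60.
Sequent-depth ratio: y₂/y₁ = ½[√(1 + 8Fr₁²) − 1] = ½[√251.8 − 1] = 7.43.
y₂ = 7.43 × 0.492 = 3.66 m.
Head loss: ΔE = (y₂ − y₁)³/(4y₁y₂) = (3.66 − 0.492)³/(4×0.492×3.66) = 31.7/7.20 = 4.41 m.
q = V₁·y₁ = 12.3 × 0.492 = 6.05 m²/s. Q = q·b = 6.05 × 25.2 = 153 m³/s. P = γ·Q·ΔE = 9.81 × 153 × 4.41 = 6592 kW.

P = 6592 kW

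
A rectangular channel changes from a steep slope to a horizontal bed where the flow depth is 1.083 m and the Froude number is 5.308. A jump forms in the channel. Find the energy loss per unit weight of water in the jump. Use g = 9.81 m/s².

ΔE = 8.424 m

Fr₁ = 5.308 (given).
Conjugate-depth relation: y₂/y₁ = ½[√(1 + 8Fr₁²) − 1] = ½[√226.40 − 1] = 7.023.
y₂ = 7.023 × 1.083 = 7.606 m.
V₁ = Fr₁·√(g·y₁) = 5.308×√(9.81×1.083) = 17.30 m/s; q = V₁·y₁ = 18.74 m²/s. V₂ = q/y₂ = 18.74/7.606 = 2.463 m/s. E₁ = y₁ + V₁²/2g = 16.34 m; E₂ = y₂ + V₂²/2g = 7.916 m. ΔE = E₁ − E₂ = 8.424 m.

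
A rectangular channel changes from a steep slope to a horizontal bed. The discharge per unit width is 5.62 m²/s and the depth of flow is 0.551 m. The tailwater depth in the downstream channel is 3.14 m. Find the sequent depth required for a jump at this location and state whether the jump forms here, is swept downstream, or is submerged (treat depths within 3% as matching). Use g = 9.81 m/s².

y₂ = 3.15 m; the jump forms here

V₁ = q/y₁ = 5.62/0.551 = 10.2 m/s. Fr₁ = V₁/√(g·y₁) = 10.2/√(9.81×0.551) = 4.39.
By Bélanger, y₂/y₁ = ½[√(1 + 8Fr₁²) − 1] = ½[√155.0 − 1] = 5.72.
y₂ = 5.72 × 0.551 = 3.15 m.
Tailwater y_tw = 3.14 m: y_tw ≈ y₂, so the jump forms here.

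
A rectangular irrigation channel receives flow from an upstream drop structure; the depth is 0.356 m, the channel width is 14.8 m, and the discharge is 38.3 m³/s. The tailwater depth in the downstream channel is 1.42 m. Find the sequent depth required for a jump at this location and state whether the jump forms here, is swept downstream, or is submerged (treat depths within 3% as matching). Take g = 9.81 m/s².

y₂ = 1.79 m; the jump is swept downstream

q = Q/b = 38.3/14.8 = 2.59 m²/s; V₁ = q/y₁ = 7.27 m/s. Fr₁ = V₁/√(g·y₁) = 3.89.
Bélanger equation: y₂/y₁ = ½[√(1 + 8Fr₁²) − 1] = ½[√122.0 − 1] = 5.02.
y₂ = 5.02 × 0.356 = 1.79 m.
Tailwater y_tw = 1.42 m: y_tw < y₂, so the jump is swept downstream.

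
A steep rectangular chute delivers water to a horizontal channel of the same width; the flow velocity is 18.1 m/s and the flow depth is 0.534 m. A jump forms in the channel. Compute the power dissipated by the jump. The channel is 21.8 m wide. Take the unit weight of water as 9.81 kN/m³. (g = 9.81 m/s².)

P = 23512 kW

Fr₁ = V₁/√(g·y₁) = 18.1/√(9.81×0.534) = 7.91.
Sequent-depth ratio: y₂/y₁ = ½[√(1 + 8Fr₁²) − 1] = ½[√501.3 − 1] = 10.7.
y₂ = 10.7 × 0.534 = 5.71 m.
Head loss: ΔE = (y₂ − y₁)³/(4y₁y₂) = (5.71 − 0.534)³/(4×0.534×5.71) = 139/12.2 = 11.4 m.
q = V₁·y₁ = 18.1 × 0.534 = 9.67 m²/s. Q = q·b = 9.67 × 21.8 = 211 m³/s. P = γ·Q·ΔE = 9.81 × 211 × 11.4 = 23512 kW.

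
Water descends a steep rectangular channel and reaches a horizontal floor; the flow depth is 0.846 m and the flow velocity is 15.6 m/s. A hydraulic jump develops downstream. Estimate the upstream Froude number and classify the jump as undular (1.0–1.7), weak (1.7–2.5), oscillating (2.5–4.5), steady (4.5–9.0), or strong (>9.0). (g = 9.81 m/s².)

Fr₁ = V₁/√(g·y₁) = 15.6/√(9.81×0.846) = 5.42.
Fr₁ = 5.42 lies in the steady range.

Fr₁ = 5.42; steady jump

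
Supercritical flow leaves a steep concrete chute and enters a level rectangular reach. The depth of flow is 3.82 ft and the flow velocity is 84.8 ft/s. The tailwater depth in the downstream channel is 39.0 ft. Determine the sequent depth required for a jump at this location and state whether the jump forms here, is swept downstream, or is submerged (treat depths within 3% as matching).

y₂ = 39.4 ft; the jump forms here

Fr₁ = V₁/√(g·y₁) = 84.8/√(32.2×3.82) = 7.65.
Bélanger equation: y₂/y₁ = ½[√(1 + 8Fr₁²) − 1] = ½[√468.7 − 1] = 10.3.
y₂ = 10.3 × 3.82 = 39.4 ft.
Tailwater y_tw = 39.0 ft: y_tw ≈ y₂, so the jump forms here.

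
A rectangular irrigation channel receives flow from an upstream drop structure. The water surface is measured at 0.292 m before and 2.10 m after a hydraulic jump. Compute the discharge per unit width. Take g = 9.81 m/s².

For a rectangular channel the momentum equation gives q² = ½·g·y₁·y₂·(y₁ + y₂) = ½×9.81×0.292×2.10×2.39 = 7.19.
q = √7.19 = 2.68 m²/s.

q = 2.68 m²/s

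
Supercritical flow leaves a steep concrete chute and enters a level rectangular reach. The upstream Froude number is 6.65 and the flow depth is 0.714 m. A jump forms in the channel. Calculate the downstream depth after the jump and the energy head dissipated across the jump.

y₂ = 6.37 m; ΔE = 9.94 m

Fr₁ = 6.65 (given).
From the momentum equation for a rectangular channel, y₂/y₁ = ½[√(1 + 8Fr₁²) − 1] = ½[√354.8 − 1] = 8.92.
y₂ = 8.92 × 0.714 = 6.37 m.
Head loss: ΔE = (y₂ − y₁)³/(4y₁y₂) = (6.37 − 0.714)³/(4×0.714×6.37) = 181/18.2 = 9.94 m.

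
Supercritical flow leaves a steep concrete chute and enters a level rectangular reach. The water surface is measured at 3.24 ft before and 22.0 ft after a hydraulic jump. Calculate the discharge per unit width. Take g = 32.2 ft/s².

q = 170 ft²/s

For a rectangular channel the momentum equation gives q² = ½·g·y₁·y₂·(y₁ + y₂) = ½×32.2×3.24×22.0×25.2 = 28966.
q = √28966 = 170 ft²/s.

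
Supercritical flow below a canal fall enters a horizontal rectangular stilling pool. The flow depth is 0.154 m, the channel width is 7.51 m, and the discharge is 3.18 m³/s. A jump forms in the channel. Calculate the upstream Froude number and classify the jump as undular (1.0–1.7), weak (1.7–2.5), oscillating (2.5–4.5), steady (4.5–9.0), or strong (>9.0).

q = Q/b = 3.18/7.51 = 0.423 m²/s; V₁ = q/y₁ = 2.75 m/s. Fr₁ = V₁/√(g·y₁) = 2.24.
Fr₁ = 2.24 lies in the weak range.

Fr₁ = 2.24; weak jump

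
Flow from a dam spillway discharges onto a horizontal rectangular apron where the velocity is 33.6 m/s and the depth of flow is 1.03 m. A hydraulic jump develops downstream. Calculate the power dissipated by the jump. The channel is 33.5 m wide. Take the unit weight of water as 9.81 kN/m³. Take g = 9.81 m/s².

P = 493666 kW

Fr₁ = V₁/√(g·y₁) = 33.6/√(9.81×1.03) = 10.6.
Conjugate-depth relation: y₂/y₁ = ½[√(1 + 8Fr₁²) − 1] = ½[√894.8 − 1] = 14.5.
y₂ = 14.5 × 1.03 = 14.9 m.
q = V₁·y₁ = 33.6 × 1.03 = 34.6 m²/s. V₂ = q/y₂ = 34.6/14.9 = 2.32 m/s. E₁ = y₁ + V₁²/2g = 58.6 m; E₂ = y₂ + V₂²/2g = 15.2 m. ΔE = E₁ − E₂ = 43.4 m.
Q = q·b = 34.6 × 33.5 = 1159 m³/s. P = γ·Q·ΔE = 9.81 × 1159 × 43.4 = 493666 kW.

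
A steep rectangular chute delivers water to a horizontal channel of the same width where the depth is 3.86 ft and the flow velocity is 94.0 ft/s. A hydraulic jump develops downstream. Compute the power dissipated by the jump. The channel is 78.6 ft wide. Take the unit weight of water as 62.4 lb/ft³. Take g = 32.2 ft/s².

Fr₁ = V₁/√(g·y₁) = 94.0/√(32.2×3.86) = 8.43.
Sequent-depth ratio: y₂/y₁ = ½[√(1 + 8Fr₁²) − 1] = ½[√569.7 − 1] = 11.4.
y₂ = 11.4 × 3.86 = 44.1 ft.
Head loss: ΔE = (y₂ − y₁)³/(4y₁y₂) = (44.1 − 3.86)³/(4×3.86×44.1) = 65339/681 = 95.9 ft.
q = V₁·y₁ = 94.0 × 3.86 = 363 ft²/s. Q = q·b = 363 × 78.6 = 28519 cfs. P = γ·Q·ΔE/550 = 62.4 × 28519 × 95.9 / 550 = 310228 hp.

P = 310228 hp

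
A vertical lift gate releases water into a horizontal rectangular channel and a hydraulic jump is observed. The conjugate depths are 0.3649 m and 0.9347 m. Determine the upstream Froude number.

For a rectangular channel the momentum equation gives q² = ½·g·y₁·y₂·(y₁ + y₂) = ½×9.81×0.3649×0.9347×1.300 = 2.174.
q = √2.174 = 1.475 m²/s.
V₁ = q/y₁ = 4.041 m/s; Fr₁ = V₁/√(g·y₁) = 2.136.

Fr₁ = 2.136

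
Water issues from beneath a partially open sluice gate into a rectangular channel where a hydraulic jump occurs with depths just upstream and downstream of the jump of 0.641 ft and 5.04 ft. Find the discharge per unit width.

q = 17.2 ft²/s

For a rectangular channel the momentum equation gives q² = ½·g·y₁·y₂·(y₁ + y₂) = ½×32.2×0.641×5.04×5.68 = 295.
q = √295 = 17.2 ft²/s.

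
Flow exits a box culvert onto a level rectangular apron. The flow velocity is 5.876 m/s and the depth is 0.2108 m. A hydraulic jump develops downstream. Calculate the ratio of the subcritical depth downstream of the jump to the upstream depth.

Fr₁ = V₁/√(g·y₁) = 5.876/√(9.81×0.2108) = 4.086.
From the momentum equation for a rectangular channel, y₂/y₁ = ½[√(1 + 8Fr₁²) − 1] = ½[√134.57 − 1] = 5.300.

y₂/y₁ = 5.300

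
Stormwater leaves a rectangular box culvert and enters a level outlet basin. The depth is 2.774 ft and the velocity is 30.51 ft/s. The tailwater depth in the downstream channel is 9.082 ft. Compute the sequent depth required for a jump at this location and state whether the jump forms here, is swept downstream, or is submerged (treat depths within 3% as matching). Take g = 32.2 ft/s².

y₂ = 11.35 ft; the jump is swept downstream

Fr₁ = V₁/√(g·y₁) = 30.51/√(32.2×2.774) = 3.228.
From the momentum equation for a rectangular channel, y₂/y₁ = ½[√(1 + 8Fr₁²) − 1] = ½[√84.370 − 1] = 4.093.
y₂ = 4.093 × 2.774 = 11.35 ft.
Tailwater y_tw = 9.082 ft: y_tw < y₂, so the jump is swept downstream.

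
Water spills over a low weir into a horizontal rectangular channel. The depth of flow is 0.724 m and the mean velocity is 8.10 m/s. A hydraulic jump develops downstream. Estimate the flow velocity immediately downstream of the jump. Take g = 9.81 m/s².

Fr₁ = V₁/√(g·y₁) = 8.10/√(9.81×0.724) = 3.04.
Sequent-depth ratio: y₂/y₁ = ½[√(1 + 8Fr₁²) − 1] = ½[√74.90 − 1] = 3.83.
y₂ = 3.83 × 0.724 = 2.77 m.
q = V₁·y₁ = 8.10 × 0.724 = 5.86 m²/s.
V₂ = q/y₂ = 5.86/2.77 = 2.12 m/s.

V₂ = 2.12 m/s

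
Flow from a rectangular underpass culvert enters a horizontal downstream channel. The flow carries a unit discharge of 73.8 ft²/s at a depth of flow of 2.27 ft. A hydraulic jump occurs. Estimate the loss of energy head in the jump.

ΔE = 6.87 ft

V₁ = q/y₁ = 73.8/2.27 = 32.5 ft/s. Fr₁ = V₁/√(g·y₁) = 32.5/√(32.2×2.27) = 3.80.
Bélanger equation: y₂/y₁ = ½[√(1 + 8Fr₁²) − 1] = ½[√116.7 − 1] = 4.90.
y₂ = 4.90 × 2.27 = 11.1 ft.
V₂ = q/y₂ = 73.8/11.1 = 6.63 ft/s. E₁ = y₁ + V₁²/2g = 18.7 ft; E₂ = y₂ + V₂²/2g = 11.8 ft. ΔE = E₁ − E₂ = 6.87 ft.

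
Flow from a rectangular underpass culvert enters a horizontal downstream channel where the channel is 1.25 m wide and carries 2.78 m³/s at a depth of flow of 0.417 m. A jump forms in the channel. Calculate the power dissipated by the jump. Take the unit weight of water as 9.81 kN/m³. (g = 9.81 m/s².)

q = Q/b = 2.78/1.25 = 2.22 m²/s; V₁ = q/y₁ = 5.33 m/s. Fr₁ = V₁/√(g·y₁) = 2.64.
By Bélanger, y₂/y₁ = ½[√(1 + 8Fr₁²) − 1] = ½[√56.63 − 1] = 3.26.
y₂ = 3.26 × 0.417 = 1.36 m.
Head loss: ΔE = (y₂ − y₁)³/(4y₁y₂) = (1.36 − 0.417)³/(4×0.417×1.36) = 0.840/2.27 = 0.370 m.
P = γ·Q·ΔE = 9.81 × 2.78 × 0.370 = 10.1 kW.

P = 10.1 kW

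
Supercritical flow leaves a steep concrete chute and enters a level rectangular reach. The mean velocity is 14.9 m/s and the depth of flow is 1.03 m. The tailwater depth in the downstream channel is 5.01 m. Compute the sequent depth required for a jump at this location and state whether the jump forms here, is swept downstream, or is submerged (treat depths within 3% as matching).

y₂ = 6.33 m; the jump is swept downstream

Fr₁ = V₁/√(g·y₁) = 14.9/√(9.81×1.03) = 4.69.
Conjugate-depth relation: y₂/y₁ = ½[√(1 + 8Fr₁²) − 1] = ½[√176.8 − 1] = 6.15.
y₂ = 6.15 × 1.03 = 6.33 m.
Tailwater y_tw = 5.01 m: y_tw < y₂, so the jump is swept downstream.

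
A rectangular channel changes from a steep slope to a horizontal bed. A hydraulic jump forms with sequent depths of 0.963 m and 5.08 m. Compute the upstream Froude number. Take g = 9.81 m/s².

For a rectangular channel the momentum equation gives q² = ½·g·y₁·y₂·(y₁ + y₂) = ½×9.81×0.963×5.08×6.04 = 145.
q = √145 = 12.0 m²/s.
V₁ = q/y₁ = 12.5 m/s; Fr₁ = V₁/√(g·y₁) = 4.07.

Fr₁ = 4.07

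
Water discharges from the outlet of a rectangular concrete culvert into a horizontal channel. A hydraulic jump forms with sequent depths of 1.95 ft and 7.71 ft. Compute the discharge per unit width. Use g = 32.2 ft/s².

q = 48.4 ft²/s

For a rectangular channel the momentum equation gives q² = ½·g·y₁·y₂·(y₁ + y₂) = ½×32.2×1.95×7.71×9.66 = 2338.
q = √2338 = 48.4 ft²/s.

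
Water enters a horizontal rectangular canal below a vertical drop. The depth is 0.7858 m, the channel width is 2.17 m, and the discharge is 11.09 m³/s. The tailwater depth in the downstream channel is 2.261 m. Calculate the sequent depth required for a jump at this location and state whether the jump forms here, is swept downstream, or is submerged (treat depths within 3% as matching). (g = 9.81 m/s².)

q = Q/b = 11.09/2.17 = 5.111 m²/s; V₁ = q/y₁ = 6.504 m/s. Fr₁ = V₁/√(g·y₁) = 2.342.
Conjugate-depth relation: y₂/y₁ = ½[√(1 + 8Fr₁²) − 1] = ½[√44.896 − 1] = 2.850.
y₂ = 2.850 × 0.7858 = 2.240 m.
Tailwater y_tw = 2.261 m: y_tw ≈ y₂, so the jump forms here.

y₂ = 2.240 m; the jump forms here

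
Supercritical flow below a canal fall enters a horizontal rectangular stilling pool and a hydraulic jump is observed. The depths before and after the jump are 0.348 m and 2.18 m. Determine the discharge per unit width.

For a rectangular channel the momentum equation gives q² = ½·g·y₁·y₂·(y₁ + y₂) = ½×9.81×0.348×2.18×2.53 = 9.41.
q = √9.41 = 3.07 m²/s.

q = 3.07 m²/s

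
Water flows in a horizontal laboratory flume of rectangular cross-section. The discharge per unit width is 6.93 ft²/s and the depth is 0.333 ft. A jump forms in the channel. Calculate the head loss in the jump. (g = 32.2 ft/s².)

V₁ = q/y₁ = 6.93/0.333 = 20.8 ft/s. Fr₁ = V₁/√(g·y₁) = 20.8/√(32.2×0.333) = 6.36.
Conjugate-depth relation: y₂/y₁ = ½[√(1 + 8Fr₁²) − 1] = ½[√324.1 − 1] = 8.50.
y₂ = 8.50 × 0.333 = 2.83 ft.
Head loss: ΔE = (y₂ − y₁)³/(4y₁y₂) = (2.83 − 0.333)³/(4×0.333×2.83) = 15.6/3.77 = 4.13 ft.

ΔE = 4.13 ft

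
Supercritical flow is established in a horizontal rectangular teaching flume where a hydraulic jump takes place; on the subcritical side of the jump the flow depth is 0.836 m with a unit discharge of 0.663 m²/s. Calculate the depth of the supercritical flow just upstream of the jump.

y₁ = 0.113 m

V₂ = q/y₂ = 0.663/0.836 = 0.793 m/s; Fr₂ = V₂/√(g·y₂) = 0.277.
Since the conjugate-depth ratio holds either way, y₁/y₂ = ½[√(1 + 8Fr₂²) − 1] = ½[√1.614 − 1] = 0.135.
y₁ = 0.135 × 0.836 = 0.113 m.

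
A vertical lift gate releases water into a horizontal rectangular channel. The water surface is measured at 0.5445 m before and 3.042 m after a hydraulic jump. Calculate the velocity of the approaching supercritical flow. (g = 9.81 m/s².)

V₁ = 9.914 m/s

For a rectangular channel the momentum equation gives q² = ½·g·y₁·y₂·(y₁ + y₂) = ½×9.81×0.5445×3.042×3.587 = 29.14.
q = √29.14 = 5.398 m²/s.
V₁ = q/y₁ = 5.398/0.5445 = 9.914 m/s.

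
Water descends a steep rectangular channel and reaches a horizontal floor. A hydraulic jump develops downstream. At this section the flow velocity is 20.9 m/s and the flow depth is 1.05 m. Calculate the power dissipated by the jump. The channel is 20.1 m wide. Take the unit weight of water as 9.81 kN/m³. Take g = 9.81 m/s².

Fr₁ = V₁/√(g·y₁) = 20.9/√(9.81×1.05) = 6.51.
Bélanger equation: y₂/y₁ = ½[√(1 + 8Fr₁²) − 1] = ½[√340.3 − 1] = 8.72.
y₂ = 8.72 × 1.05 = 9.16 m.
Head loss: ΔE = (y₂ − y₁)³/(4y₁y₂) = (9.16 − 1.05)³/(4×1.05×9.16) = 533/38.5 = 13.9 m.
q = V₁·y₁ = 20.9 × 1.05 = 21.9 m²/s. Q = q·b = 21.9 × 20.1 = 441 m³/s. P = γ·Q·ΔE = 9.81 × 441 × 13.9 = 59982 kW.

P = 59982 kW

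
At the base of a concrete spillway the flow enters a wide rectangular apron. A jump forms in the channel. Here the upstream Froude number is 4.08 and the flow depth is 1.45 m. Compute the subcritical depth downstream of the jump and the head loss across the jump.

Fr₁ = 4.08 (given).
Conjugate-depth relation: y₂/y₁ = ½[√(1 + 8Fr₁²) − 1] = ½[√134.2 − 1] = 5.29.
y₂ = 5.29 × 1.45 = 7.67 m.
V₁ = Fr₁·√(g·y₁) = 4.08×√(9.81×1.45) = 15.4 m/s; q = V₁·y₁ = 22.3 m²/s. V₂ = q/y₂ = 22.3/7.67 = 2.91 m/s. E₁ = y₁ + V₁²/2g = 13.5 m; E₂ = y₂ + V₂²/2g = 8.10 m. ΔE = E₁ − E₂ = 5.41 m.

y₂ = 7.67 m; ΔE = 5.41 m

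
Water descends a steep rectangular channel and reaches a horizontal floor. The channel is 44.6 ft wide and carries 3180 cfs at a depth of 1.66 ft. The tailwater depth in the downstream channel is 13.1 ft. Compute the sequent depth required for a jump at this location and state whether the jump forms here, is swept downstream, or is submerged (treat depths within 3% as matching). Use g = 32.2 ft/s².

y₂ = 13.0 ft; the jump forms here

q = Q/b = 3180/44.6 = 71.3 ft²/s; V₁ = q/y₁ = 43.0 ft/s. Fr₁ = V₁/√(g·y₁) = 5.87.
Sequent-depth ratio: y₂/y₁ = ½[√(1 + 8Fr₁²) − 1] = ½[√277.1 − 1] = 7.82.
y₂ = 7.82 × 1.66 = 13.0 ft.
Tailwater y_tw = 13.1 ft: y_tw ≈ y₂, so the jump forms here.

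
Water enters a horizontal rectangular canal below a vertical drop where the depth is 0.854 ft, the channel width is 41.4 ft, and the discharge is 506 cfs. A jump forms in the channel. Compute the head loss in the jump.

ΔE = 0.861 ft

q = Q/b = 506/41.4 = 12.2 ft²/s; V₁ = q/y₁ = 14.3 ft/s. Fr₁ = V₁/√(g·y₁) = 2.73.
By Bélanger, y₂/y₁ = ½[√(1 + 8Fr₁²) − 1] = ½[√60.59 − 1] = 3.39.
y₂ = 3.39 × 0.854 = 2.90 ft.
Head loss: ΔE = (y₂ − y₁)³/(4y₁y₂) = (2.90 − 0.854)³/(4×0.854×2.90) = 8.52/9.90 = 0.861 ft.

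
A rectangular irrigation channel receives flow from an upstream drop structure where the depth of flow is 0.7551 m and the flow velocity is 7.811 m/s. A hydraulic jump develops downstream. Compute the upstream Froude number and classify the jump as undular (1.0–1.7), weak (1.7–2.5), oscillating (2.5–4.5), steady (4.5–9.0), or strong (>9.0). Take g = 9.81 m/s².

Fr₁ = V₁/√(g·y₁) = 7.811/√(9.81×0.7551) = 2.870.
Fr₁ = 2.870 lies in the oscillating range.

Fr₁ = 2.870; oscillating jump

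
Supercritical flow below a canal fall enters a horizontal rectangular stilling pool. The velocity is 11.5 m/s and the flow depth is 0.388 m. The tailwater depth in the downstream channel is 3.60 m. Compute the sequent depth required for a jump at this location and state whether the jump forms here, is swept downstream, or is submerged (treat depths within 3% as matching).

Fr₁ = V₁/√(g·y₁) = 11.5/√(9.81×0.388) = 5.89.
Conjugate-depth relation: y₂/y₁ = ½[√(1 + 8Fr₁²) − 1] = ½[√279.0 − 1] = 7.85.
y₂ = 7.85 × 0.388 = 3.05 m.
Tailwater y_tw = 3.60 m: y_tw > y₂, so the jump is submerged.

y₂ = 3.05 m; the jump is submerged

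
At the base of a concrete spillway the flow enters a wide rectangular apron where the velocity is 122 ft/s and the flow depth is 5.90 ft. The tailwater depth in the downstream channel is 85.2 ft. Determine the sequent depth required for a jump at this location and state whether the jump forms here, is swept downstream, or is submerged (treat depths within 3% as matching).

y₂ = 71.0 ft; the jump is submerged

Fr₁ = V₁/√(g·y₁) = 122/√(32.2×5.90) = 8.85.
Bélanger equation: y₂/y₁ = ½[√(1 + 8Fr₁²) − 1] = ½[√627.8 − 1] = 12.0.
y₂ = 12.0 × 5.90 = 71.0 ft.
Tailwater y_tw = 85.2 ft: y_tw > y₂, so the jump is submerged.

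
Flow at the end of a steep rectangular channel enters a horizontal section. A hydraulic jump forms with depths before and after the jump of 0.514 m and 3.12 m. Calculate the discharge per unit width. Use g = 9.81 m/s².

q = 5.35 m²/s

For a rectangular channel the momentum equation gives q² = ½·g·y₁·y₂·(y₁ + y₂) = ½×9.81×0.514×3.12×3.63 = 28.6.
q = √28.6 = 5.35 m²/s.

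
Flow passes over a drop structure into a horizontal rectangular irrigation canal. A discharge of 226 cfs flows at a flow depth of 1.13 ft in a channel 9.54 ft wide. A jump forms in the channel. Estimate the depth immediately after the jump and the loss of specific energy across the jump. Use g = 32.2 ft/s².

q = Q/b = 226/9.54 = 23.7 ft²/s; V₁ = q/y₁ = 21.0 ft/s. Fr₁ = V₁/√(g·y₁) = 3.48.
Conjugate-depth relation: y₂/y₁ = ½[√(1 + 8Fr₁²) − 1] = ½[√97.63 − 1] = 4.44.
y₂ = 4.44 × 1.13 = 5.02 ft.
Head loss: ΔE = (y₂ − y₁)³/(4y₁y₂) = (5.02 − 1.13)³/(4×1.13×5.02) = 58.8/22.7 = 2.59 ft.

y₂ = 5.02 ft; ΔE = 2.59 ft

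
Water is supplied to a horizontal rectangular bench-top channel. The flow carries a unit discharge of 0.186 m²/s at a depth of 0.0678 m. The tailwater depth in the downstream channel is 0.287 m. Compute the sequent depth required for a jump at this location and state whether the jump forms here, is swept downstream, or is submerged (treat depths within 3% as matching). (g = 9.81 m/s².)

y₂ = 0.290 m; the jump forms here

V₁ = q/y₁ = 0.186/0.0678 = 2.74 m/s. Fr₁ = V₁/√(g·y₁) = 2.74/√(9.81×0.0678) = 3.36.
From the momentum equation for a rectangular channel, y₂/y₁ = ½[√(1 + 8Fr₁²) − 1] = ½[√91.52 − 1] = 4.28.
y₂ = 4.28 × 0.0678 = 0.290 m.
Tailwater y_tw = 0.287 m: y_tw ≈ y₂, so the jump forms here.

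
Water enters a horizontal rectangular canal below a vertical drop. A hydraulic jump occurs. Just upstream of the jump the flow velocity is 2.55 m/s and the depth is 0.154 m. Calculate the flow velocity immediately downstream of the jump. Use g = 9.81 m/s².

Fr₁ = V₁/√(g·y₁) = 2.55/√(9.81×0.154) = 2.07.
Bélanger equation: y₂/y₁ = ½[√(1 + 8Fr₁²) − 1] = ½[√35.43 − 1] = 2.48.
y₂ = 2.48 × 0.154 = 0.381 m.
q = V₁·y₁ = 2.55 × 0.154 = 0.393 m²/s.
V₂ = q/y₂ = 0.393/0.381 = 1.03 m/s.

V₂ = 1.03 m/s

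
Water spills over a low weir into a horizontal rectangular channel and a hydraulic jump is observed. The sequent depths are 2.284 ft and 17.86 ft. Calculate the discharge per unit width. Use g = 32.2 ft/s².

For a rectangular channel the momentum equation gives q² = ½·g·y₁·y₂·(y₁ + y₂) = ½×32.2×2.284×17.86×20.14 = 13230.
q = √13230 = 115.0 ft²/s.

q = 115.0 ft²/s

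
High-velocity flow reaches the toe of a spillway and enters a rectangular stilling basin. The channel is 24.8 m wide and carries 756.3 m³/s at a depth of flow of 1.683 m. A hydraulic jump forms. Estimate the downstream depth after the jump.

y₂ = 9.806 m

q = Q/b = 756.3/24.8 = 30.50 m²/s; V₁ = q/y₁ = 18.12 m/s. Fr₁ = V₁/√(g·y₁) = 4.459.
Bélanger equation: y₂/y₁ = ½[√(1 + 8Fr₁²) − 1] = ½[√160.09 − 1] = 5.826.
y₂ = 5.826 × 1.683 = 9.806 m.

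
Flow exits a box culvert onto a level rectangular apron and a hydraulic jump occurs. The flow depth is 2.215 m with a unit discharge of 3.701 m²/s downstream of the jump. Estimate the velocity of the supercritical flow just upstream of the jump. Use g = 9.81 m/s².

V₂ = q/y₂ = 3.701/2.215 = 1.671 m/s; Fr₂ = V₂/√(g·y₂) = 0.3584.
From the momentum equation (using Fr₂), y₁/y₂ = ½[√(1 + 8Fr₂²) − 1] = ½[√2.0279 − 1] = 0.2120.
y₁ = 0.2120 × 2.215 = 0.4696 m.
V₁ = q/y₁ = 3.701/0.4696 = 7.881 m/s.

V₁ = 7.881 m/s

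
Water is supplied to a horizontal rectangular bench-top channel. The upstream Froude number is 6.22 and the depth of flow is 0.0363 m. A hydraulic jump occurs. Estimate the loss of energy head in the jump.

Fr₁ = 6.22 (given).
By Bélanger, y₂/y₁ = ½[√(1 + 8Fr₁²) − 1] = ½[√310.5 − 1] = 8.31.
y₂ = 8.31 × 0.0363 = 0.302 m.
V₁ = Fr₁·√(g·y₁) = 6.22×√(9.81×0.0363) = 3.71 m/s; q = V₁·y₁ = 0.135 m²/s. V₂ = q/y₂ = 0.135/0.302 = 0.447 m/s. E₁ = y₁ + V₁²/2g = 0.738 m; E₂ = y₂ + V₂²/2g = 0.312 m. ΔE = E₁ − E₂ = 0.427 m.

ΔE = 0.427 m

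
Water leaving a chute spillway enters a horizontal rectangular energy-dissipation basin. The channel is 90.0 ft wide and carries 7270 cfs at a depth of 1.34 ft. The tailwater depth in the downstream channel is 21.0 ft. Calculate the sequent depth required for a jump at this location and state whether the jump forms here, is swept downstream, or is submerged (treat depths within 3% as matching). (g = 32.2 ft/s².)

q = Q/b = 7270/90.0 = 80.8 ft²/s; V₁ = q/y₁ = 60.3 ft/s. Fr₁ = V₁/√(g·y₁) = 9.18.
Sequent-depth ratio: y₂/y₁ = ½[√(1 + 8Fr₁²) − 1] = ½[√674.8 − 1] = 12.5.
y₂ = 12.5 × 1.34 = 16.7 ft.
Tailwater y_tw = 21.0 ft: y_tw > y₂, so the jump is submerged.

y₂ = 16.7 ft; the jump is submerged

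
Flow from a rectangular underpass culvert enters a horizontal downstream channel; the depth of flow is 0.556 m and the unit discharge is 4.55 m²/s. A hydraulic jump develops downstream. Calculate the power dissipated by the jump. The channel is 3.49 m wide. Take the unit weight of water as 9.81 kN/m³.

V₁ = q/y₁ = 4.55/0.556 = 8.18 m/s. Fr₁ = V₁/√(g·y₁) = 8.18/√(9.81×0.556) = 3.50.
Bélanger equation: y₂/y₁ = ½[√(1 + 8Fr₁²) − 1] = ½[√99.22 − 1] = 4.48.
y₂ = 4.48 × 0.556 = 2.49 m.
Head loss: ΔE = (y₂ − y₁)³/(4y₁y₂) = (2.49 − 0.556)³/(4×0.556×2.49) = 7.25/5.54 = 1.31 m.
Q = q·b = 4.55 × 3.49 = 15.9 m³/s. P = γ·Q·ΔE = 9.81 × 15.9 × 1.31 = 204 kW.

P = 204 kW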